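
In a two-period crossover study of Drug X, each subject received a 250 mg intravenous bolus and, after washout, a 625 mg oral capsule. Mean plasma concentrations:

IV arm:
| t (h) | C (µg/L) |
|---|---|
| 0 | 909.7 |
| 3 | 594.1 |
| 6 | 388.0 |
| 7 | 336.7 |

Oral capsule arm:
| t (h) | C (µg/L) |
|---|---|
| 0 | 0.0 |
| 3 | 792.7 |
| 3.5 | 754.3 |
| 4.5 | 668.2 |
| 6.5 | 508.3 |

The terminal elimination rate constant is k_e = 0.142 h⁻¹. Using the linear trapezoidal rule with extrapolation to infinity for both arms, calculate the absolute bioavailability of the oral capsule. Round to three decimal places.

Trapezoidal AUC_0→7 (IV):
  [0→3]: (909.7+594.1)/2 × 3 = 2255.7
  [3→6]: (594.1+388.0)/2 × 3 = 1473.15
  [6→7]: (388.0+336.7)/2 × 1 = 362.35
  Sum = 4091.2 µg/L·h
IV tail: 336.7/0.142 = 2371.127; AUC_iv,0→∞ = 4091.2 + 2371.127 = 6462.327 µg/L·h
Trapezoidal AUC_0→6.5 (oral capsule):
  [0→3]: (0.0+792.7)/2 × 3 = 1189.05
  [3→3.5]: (792.7+754.3)/2 × 0.5 = 386.75
  [3.5→4.5]: (754.3+668.2)/2 × 1 = 711.25
  [4.5→6.5]: (668.2+508.3)/2 × 2 = 1176.5
  Sum = 3463.55 µg/L·h
oral capsule tail: 508.3/0.142 = 3579.577; AUC_ev,0→∞ = 3463.55 + 3579.577 = 7043.127 µg/L·h
F = (AUC_ev/D_ev)/(AUC_iv/D_iv) = (7043.127/625)/(6462.327/250) = 11.269/25.849308 = 0.4359

F = 0.436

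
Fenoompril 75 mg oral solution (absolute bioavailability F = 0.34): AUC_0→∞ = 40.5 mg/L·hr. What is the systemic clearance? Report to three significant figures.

CL = 0.630 L/hr

CL = F × Dose / AUC_0→∞
   = 0.34 × 75 / 40.5 = 0.62963 L/hr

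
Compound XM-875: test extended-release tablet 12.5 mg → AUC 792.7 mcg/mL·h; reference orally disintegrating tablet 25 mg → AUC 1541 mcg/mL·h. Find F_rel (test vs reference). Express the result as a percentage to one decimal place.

F_rel = (AUC_test/D_test) / (AUC_ref/D_ref)
      = (792.7/12.5) / (1541/25)
      = 63.416 / 61.64 = 1.0288 = 102.88%

F_rel = 102.9%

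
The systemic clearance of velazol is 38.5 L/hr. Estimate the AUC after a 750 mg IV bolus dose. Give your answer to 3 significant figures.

AUC_0→∞ = Dose_iv / CL
        = 750 / 38.5 = 19.4805 mg/L·hr

AUC = 19.5 mg/L·hr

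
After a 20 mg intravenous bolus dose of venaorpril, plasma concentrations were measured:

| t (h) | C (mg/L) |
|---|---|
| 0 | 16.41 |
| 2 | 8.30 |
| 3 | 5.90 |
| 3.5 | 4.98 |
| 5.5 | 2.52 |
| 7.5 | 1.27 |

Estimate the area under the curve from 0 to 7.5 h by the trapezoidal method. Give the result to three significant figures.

AUC = 45.8 mg/L·h

Trapezoidal AUC_0→7.5:
  [0→2]: (16.41+8.30)/2 × 2 = 24.71
  [2→3]: (8.30+5.90)/2 × 1 = 7.1
  [3→3.5]: (5.90+4.98)/2 × 0.5 = 2.72
  [3.5→5.5]: (4.98+2.52)/2 × 2 = 7.5
  [5.5→7.5]: (2.52+1.27)/2 × 2 = 3.79
  Sum = 45.82 mg/L·h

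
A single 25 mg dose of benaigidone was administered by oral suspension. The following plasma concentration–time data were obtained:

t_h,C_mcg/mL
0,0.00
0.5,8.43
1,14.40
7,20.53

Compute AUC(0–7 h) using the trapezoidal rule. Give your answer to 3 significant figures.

Trapezoidal AUC_0→7:
  [0→0.5]: (0.00+8.43)/2 × 0.5 = 2.1075
  [0.5→1]: (8.43+14.40)/2 × 0.5 = 5.7075
  [1→7]: (14.40+20.53)/2 × 6 = 104.79
  Sum = 112.605 mcg/mL·h

AUC = 113 mcg/mL·h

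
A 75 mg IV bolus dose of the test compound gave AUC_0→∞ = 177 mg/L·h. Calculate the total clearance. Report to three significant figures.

CL = 0.424 L/h

CL = Dose_iv / AUC_0→∞
   = 75 / 177 = 0.423729 L/h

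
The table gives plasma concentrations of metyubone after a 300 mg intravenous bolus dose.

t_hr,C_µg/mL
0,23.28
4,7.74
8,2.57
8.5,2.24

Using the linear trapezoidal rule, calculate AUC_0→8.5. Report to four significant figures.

AUC = 83.86 µg/mL·hr

Trapezoidal AUC_0→8.5:
  [0→4]: (23.28+7.74)/2 × 4 = 62.04
  [4→8]: (7.74+2.57)/2 × 4 = 20.62
  [8→8.5]: (2.57+2.24)/2 × 0.5 = 1.2025
  Sum = 83.8625 µg/mL·hr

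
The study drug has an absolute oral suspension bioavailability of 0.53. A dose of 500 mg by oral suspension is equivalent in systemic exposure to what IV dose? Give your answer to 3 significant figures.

Systemic exposure from an extravascular dose = F × D_ev, so the equivalent IV dose is F × D_ev.
D_iv = F × D_ev = 0.53 × 500 = 265 mg

D_iv = 265 mg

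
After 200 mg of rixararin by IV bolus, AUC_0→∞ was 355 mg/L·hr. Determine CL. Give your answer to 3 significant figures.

CL = Dose_iv / AUC_0→∞
   = 200 / 355 = 0.56338 L/hr

CL = 0.563 L/hr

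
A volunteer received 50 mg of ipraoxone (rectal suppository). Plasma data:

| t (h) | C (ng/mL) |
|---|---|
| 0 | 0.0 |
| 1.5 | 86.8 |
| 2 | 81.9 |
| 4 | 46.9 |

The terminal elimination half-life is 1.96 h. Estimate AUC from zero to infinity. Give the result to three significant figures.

Trapezoidal AUC_0→4:
  [0→1.5]: (0.0+86.8)/2 × 1.5 = 65.1
  [1.5→2]: (86.8+81.9)/2 × 0.5 = 42.175
  [2→4]: (81.9+46.9)/2 × 2 = 128.8
  Sum = 236.075 ng/mL·h
k_e = ln2 / t½ = 0.693147 / 1.96 = 0.3536 h^-1
Extrapolated tail: C_last / k_e = 46.9 / 0.3536 = 132.636
AUC_0→∞ = 236.075 + 132.636 = 368.711 ng/mL·h

AUC = 369 ng/mL·h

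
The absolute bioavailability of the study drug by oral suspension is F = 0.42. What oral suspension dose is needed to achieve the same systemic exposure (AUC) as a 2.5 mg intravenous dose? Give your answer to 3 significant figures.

For equal systemic exposure: F × D_ev = D_iv
D_ev = D_iv / F = 2.5 / 0.42 = 5.95238 mg

D_oral = 5.95 mg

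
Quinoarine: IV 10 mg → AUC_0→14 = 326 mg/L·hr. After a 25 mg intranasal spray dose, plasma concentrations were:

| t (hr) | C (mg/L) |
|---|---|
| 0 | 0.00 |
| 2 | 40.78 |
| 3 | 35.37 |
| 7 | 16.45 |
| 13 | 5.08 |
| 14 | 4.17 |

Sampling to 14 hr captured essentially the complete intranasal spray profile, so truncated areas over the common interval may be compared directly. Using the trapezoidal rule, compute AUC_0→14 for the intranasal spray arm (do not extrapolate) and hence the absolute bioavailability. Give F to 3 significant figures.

F = 0.309

Trapezoidal AUC_0→14 (intranasal spray):
  [0→2]: (0.00+40.78)/2 × 2 = 40.78
  [2→3]: (40.78+35.37)/2 × 1 = 38.075
  [3→7]: (35.37+16.45)/2 × 4 = 103.64
  [7→13]: (16.45+5.08)/2 × 6 = 64.59
  [13→14]: (5.08+4.17)/2 × 1 = 4.625
  Sum = 251.71 mg/L·hr
F = (AUC_ev/D_ev)/(AUC_iv/D_iv) = (251.71/25)/(326/10) = 10.0684/32.6 = 0.3088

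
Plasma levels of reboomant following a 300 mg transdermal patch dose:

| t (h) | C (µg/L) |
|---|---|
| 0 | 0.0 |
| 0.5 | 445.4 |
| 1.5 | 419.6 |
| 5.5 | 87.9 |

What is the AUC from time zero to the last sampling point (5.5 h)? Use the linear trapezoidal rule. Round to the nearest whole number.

Trapezoidal AUC_0→5.5:
  [0→0.5]: (0.0+445.4)/2 × 0.5 = 111.35
  [0.5→1.5]: (445.4+419.6)/2 × 1 = 432.5
  [1.5→5.5]: (419.6+87.9)/2 × 4 = 1015.0
  Sum = 1558.85 µg/L·h

AUC = 1559 µg/L·h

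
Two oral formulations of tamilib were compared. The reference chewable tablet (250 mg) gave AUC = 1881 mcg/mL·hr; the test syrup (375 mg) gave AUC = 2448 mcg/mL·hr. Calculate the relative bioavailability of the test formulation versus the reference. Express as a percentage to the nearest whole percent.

F_rel = (AUC_test/D_test) / (AUC_ref/D_ref)
      = (2448/375) / (1881/250)
      = 6.528 / 7.524 = 0.8676 = 86.76%

F_rel = 87%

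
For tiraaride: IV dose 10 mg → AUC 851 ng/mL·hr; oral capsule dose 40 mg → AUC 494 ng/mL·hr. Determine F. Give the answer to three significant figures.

F = (AUC_ev / D_ev) / (AUC_iv / D_iv)
  = (494/40) / (851/10)
  = 12.35 / 85.1 = 0.1451

F = 0.145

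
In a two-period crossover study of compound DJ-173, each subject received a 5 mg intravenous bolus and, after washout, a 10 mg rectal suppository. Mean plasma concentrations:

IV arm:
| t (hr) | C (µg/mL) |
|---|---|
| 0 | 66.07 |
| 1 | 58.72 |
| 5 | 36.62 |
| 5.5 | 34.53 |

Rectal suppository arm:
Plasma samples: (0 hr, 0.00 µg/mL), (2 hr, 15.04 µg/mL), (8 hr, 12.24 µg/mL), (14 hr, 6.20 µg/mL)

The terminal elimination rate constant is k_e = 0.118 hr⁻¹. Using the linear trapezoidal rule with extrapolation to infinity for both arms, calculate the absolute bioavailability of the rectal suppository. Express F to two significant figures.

F = 0.18

Trapezoidal AUC_0→5.5 (IV):
  [0→1]: (66.07+58.72)/2 × 1 = 62.395
  [1→5]: (58.72+36.62)/2 × 4 = 190.68
  [5→5.5]: (36.62+34.53)/2 × 0.5 = 17.7875
  Sum = 270.8625 µg/mL·hr
IV tail: 34.53/0.118 = 292.627; AUC_iv,0→∞ = 270.8625 + 292.627 = 563.4895 µg/mL·hr
Trapezoidal AUC_0→14 (rectal suppository):
  [0→2]: (0.00+15.04)/2 × 2 = 15.04
  [2→8]: (15.04+12.24)/2 × 6 = 81.84
  [8→14]: (12.24+6.20)/2 × 6 = 55.32
  Sum = 152.2 µg/mL·hr
rectal suppository tail: 6.20/0.118 = 52.542; AUC_ev,0→∞ = 152.2 + 52.542 = 204.742 µg/mL·hr
F = (AUC_ev/D_ev)/(AUC_iv/D_iv) = (204.742/10)/(563.4895/5) = 20.4742/112.6979 = 0.1817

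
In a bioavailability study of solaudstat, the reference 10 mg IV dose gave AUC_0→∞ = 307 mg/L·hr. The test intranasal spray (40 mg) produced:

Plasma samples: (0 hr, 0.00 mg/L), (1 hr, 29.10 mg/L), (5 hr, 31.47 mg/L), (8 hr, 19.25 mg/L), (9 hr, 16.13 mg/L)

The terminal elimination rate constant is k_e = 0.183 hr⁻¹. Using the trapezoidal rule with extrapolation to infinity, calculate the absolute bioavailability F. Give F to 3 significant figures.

F = 0.259

Trapezoidal AUC_0→9 (intranasal spray):
  [0→1]: (0.00+29.10)/2 × 1 = 14.55
  [1→5]: (29.10+31.47)/2 × 4 = 121.14
  [5→8]: (31.47+19.25)/2 × 3 = 76.08
  [8→9]: (19.25+16.13)/2 × 1 = 17.69
  Sum = 229.46 mg/L·hr
Tail: C_last/k_e = 16.13/0.183 = 88.142
AUC_0→∞ (intranasal spray) = 229.46 + 88.142 = 317.602 mg/L·hr
F = (AUC_ev/D_ev)/(AUC_iv/D_iv) = (317.602/40)/(307/10) = 7.94005/30.7 = 0.2586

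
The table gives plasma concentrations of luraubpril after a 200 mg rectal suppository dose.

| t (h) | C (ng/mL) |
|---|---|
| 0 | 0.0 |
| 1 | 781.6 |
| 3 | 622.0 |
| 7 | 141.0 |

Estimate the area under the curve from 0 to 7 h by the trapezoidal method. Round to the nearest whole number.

AUC = 3320 ng/mL·h

Trapezoidal AUC_0→7:
  [0→1]: (0.0+781.6)/2 × 1 = 390.8
  [1→3]: (781.6+622.0)/2 × 2 = 1403.6
  [3→7]: (622.0+141.0)/2 × 4 = 1526.0
  Sum = 3320.4 ng/mL·h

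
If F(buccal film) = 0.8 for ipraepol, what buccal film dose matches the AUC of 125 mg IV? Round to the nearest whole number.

D_buccal = 156 mg

For equal systemic exposure: F × D_ev = D_iv
D_ev = D_iv / F = 125 / 0.8 = 156.25 mg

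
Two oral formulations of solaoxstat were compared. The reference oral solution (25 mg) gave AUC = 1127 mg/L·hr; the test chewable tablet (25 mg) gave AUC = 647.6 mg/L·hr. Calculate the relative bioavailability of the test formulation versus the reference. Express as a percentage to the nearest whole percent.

F_rel = (AUC_test/D_test) / (AUC_ref/D_ref)
      = (647.6/25) / (1127/25)
      = 25.904 / 45.08 = 0.5746 = 57.46%

F_rel = 57%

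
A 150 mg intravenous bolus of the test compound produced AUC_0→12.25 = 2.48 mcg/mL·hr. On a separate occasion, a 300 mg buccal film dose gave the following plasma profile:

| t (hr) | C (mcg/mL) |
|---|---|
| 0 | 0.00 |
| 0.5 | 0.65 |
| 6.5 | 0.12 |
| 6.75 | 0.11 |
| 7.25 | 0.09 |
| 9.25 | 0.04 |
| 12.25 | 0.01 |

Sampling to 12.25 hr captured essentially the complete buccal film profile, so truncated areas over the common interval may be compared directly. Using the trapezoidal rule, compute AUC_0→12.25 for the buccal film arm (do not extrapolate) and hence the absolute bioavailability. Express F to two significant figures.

Trapezoidal AUC_0→12.25 (buccal film):
  [0→0.5]: (0.00+0.65)/2 × 0.5 = 0.1625
  [0.5→6.5]: (0.65+0.12)/2 × 6 = 2.31
  [6.5→6.75]: (0.12+0.11)/2 × 0.25 = 0.02875
  [6.75→7.25]: (0.11+0.09)/2 × 0.5 = 0.05
  [7.25→9.25]: (0.09+0.04)/2 × 2 = 0.13
  [9.25→12.25]: (0.04+0.01)/2 × 3 = 0.075
  Sum = 2.75625 mcg/mL·hr
F = (AUC_ev/D_ev)/(AUC_iv/D_iv) = (2.75625/300)/(2.48/150) = 0.0091875/0.0165333 = 0.5557

F = 0.56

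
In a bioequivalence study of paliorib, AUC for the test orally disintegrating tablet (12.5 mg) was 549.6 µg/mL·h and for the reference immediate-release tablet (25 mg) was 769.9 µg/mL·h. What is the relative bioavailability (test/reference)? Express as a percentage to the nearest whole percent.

F_rel = (AUC_test/D_test) / (AUC_ref/D_ref)
      = (549.6/12.5) / (769.9/25)
      = 43.968 / 30.796 = 1.4277 = 142.77%

F_rel = 143%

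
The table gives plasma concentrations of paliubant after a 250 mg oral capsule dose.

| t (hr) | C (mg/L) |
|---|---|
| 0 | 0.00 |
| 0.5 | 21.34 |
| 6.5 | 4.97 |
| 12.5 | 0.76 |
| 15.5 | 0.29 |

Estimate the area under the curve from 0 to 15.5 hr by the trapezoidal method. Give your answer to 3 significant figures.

Trapezoidal AUC_0→15.5:
  [0→0.5]: (0.00+21.34)/2 × 0.5 = 5.335
  [0.5→6.5]: (21.34+4.97)/2 × 6 = 78.93
  [6.5→12.5]: (4.97+0.76)/2 × 6 = 17.19
  [12.5→15.5]: (0.76+0.29)/2 × 3 = 1.575
  Sum = 103.03 mg/L·hr

AUC = 103 mg/L·hr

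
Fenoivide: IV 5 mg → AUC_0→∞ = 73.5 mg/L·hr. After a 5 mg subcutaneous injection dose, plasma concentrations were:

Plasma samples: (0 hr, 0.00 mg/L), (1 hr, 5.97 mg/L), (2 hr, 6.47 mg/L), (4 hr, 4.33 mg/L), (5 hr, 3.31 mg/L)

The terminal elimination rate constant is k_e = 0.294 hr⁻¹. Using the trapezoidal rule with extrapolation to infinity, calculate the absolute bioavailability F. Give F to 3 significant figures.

F = 0.477

Trapezoidal AUC_0→5 (subcutaneous injection):
  [0→1]: (0.00+5.97)/2 × 1 = 2.985
  [1→2]: (5.97+6.47)/2 × 1 = 6.22
  [2→4]: (6.47+4.33)/2 × 2 = 10.8
  [4→5]: (4.33+3.31)/2 × 1 = 3.82
  Sum = 23.825 mg/L·hr
Tail: C_last/k_e = 3.31/0.294 = 11.259
AUC_0→∞ (subcutaneous injection) = 23.825 + 11.259 = 35.084 mg/L·hr
F = (AUC_ev/D_ev)/(AUC_iv/D_iv) = (35.084/5)/(73.5/5) = 7.0168/14.7 = 0.4773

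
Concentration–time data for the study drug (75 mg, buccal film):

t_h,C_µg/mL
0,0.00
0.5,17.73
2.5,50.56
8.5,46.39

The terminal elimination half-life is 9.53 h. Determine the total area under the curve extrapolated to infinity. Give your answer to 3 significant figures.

AUC = 1000 µg/mL·h

Trapezoidal AUC_0→8.5:
  [0→0.5]: (0.00+17.73)/2 × 0.5 = 4.4325
  [0.5→2.5]: (17.73+50.56)/2 × 2 = 68.29
  [2.5→8.5]: (50.56+46.39)/2 × 6 = 290.85
  Sum = 363.5725 µg/mL·h
k_e = ln2 / t½ = 0.693147 / 9.53 = 0.0727 h^-1
Extrapolated tail: C_last / k_e = 46.39 / 0.0727 = 638.102
AUC_0→∞ = 363.5725 + 638.102 = 1001.6745 µg/mL·h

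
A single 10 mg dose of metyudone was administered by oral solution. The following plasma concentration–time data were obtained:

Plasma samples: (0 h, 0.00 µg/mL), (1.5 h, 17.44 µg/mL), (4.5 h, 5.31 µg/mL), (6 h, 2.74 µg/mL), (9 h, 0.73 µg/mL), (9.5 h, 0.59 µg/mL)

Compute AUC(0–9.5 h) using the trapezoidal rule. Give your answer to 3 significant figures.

AUC = 58.8 µg/mL·h

Trapezoidal AUC_0→9.5:
  [0→1.5]: (0.00+17.44)/2 × 1.5 = 13.08
  [1.5→4.5]: (17.44+5.31)/2 × 3 = 34.125
  [4.5→6]: (5.31+2.74)/2 × 1.5 = 6.0375
  [6→9]: (2.74+0.73)/2 × 3 = 5.205
  [9→9.5]: (0.73+0.59)/2 × 0.5 = 0.33
  Sum = 58.7775 µg/mL·h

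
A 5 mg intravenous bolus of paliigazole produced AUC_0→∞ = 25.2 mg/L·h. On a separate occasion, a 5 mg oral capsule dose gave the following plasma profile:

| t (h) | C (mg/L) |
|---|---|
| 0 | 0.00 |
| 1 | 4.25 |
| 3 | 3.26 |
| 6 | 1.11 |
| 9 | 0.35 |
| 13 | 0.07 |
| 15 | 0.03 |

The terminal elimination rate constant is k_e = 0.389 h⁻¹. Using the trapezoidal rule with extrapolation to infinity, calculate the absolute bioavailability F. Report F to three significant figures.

F = 0.770

Trapezoidal AUC_0→15 (oral capsule):
  [0→1]: (0.00+4.25)/2 × 1 = 2.125
  [1→3]: (4.25+3.26)/2 × 2 = 7.51
  [3→6]: (3.26+1.11)/2 × 3 = 6.555
  [6→9]: (1.11+0.35)/2 × 3 = 2.19
  [9→13]: (0.35+0.07)/2 × 4 = 0.84
  [13→15]: (0.07+0.03)/2 × 2 = 0.1
  Sum = 19.32 mg/L·h
Tail: C_last/k_e = 0.03/0.389 = 0.077
AUC_0→∞ (oral capsule) = 19.32 + 0.077 = 19.397 mg/L·h
F = (AUC_ev/D_ev)/(AUC_iv/D_iv) = (19.397/5)/(25.2/5) = 3.8794/5.04 = 0.7697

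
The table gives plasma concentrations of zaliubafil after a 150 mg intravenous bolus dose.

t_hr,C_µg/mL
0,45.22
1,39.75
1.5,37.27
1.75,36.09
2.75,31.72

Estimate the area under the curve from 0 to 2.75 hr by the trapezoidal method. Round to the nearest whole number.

AUC = 105 µg/mL·hr

Trapezoidal AUC_0→2.75:
  [0→1]: (45.22+39.75)/2 × 1 = 42.485
  [1→1.5]: (39.75+37.27)/2 × 0.5 = 19.255
  [1.5→1.75]: (37.27+36.09)/2 × 0.25 = 9.17
  [1.75→2.75]: (36.09+31.72)/2 × 1 = 33.905
  Sum = 104.815 µg/mL·hr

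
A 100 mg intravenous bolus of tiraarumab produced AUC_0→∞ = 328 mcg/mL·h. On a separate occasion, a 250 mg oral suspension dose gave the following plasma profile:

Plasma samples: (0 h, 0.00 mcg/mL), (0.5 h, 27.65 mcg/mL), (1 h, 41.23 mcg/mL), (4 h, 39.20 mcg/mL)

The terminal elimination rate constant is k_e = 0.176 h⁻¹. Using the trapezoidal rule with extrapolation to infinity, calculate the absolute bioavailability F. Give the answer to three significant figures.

F = 0.448

Trapezoidal AUC_0→4 (oral suspension):
  [0→0.5]: (0.00+27.65)/2 × 0.5 = 6.9125
  [0.5→1]: (27.65+41.23)/2 × 0.5 = 17.22
  [1→4]: (41.23+39.20)/2 × 3 = 120.645
  Sum = 144.7775 mcg/mL·h
Tail: C_last/k_e = 39.20/0.176 = 222.727
AUC_0→∞ (oral suspension) = 144.7775 + 222.727 = 367.5045 mcg/mL·h
F = (AUC_ev/D_ev)/(AUC_iv/D_iv) = (367.5045/250)/(328/100) = 1.470018/3.28 = 0.4482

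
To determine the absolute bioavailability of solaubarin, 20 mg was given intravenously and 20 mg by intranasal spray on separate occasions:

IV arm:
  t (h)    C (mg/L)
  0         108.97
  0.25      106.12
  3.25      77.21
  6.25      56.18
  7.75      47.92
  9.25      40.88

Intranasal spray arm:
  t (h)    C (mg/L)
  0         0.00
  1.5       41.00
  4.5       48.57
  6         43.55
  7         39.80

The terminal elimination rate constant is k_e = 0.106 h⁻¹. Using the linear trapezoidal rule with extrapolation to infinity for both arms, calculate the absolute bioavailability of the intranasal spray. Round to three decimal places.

Trapezoidal AUC_0→9.25 (IV):
  [0→0.25]: (108.97+106.12)/2 × 0.25 = 26.88625
  [0.25→3.25]: (106.12+77.21)/2 × 3 = 274.995
  [3.25→6.25]: (77.21+56.18)/2 × 3 = 200.085
  [6.25→7.75]: (56.18+47.92)/2 × 1.5 = 78.075
  [7.75→9.25]: (47.92+40.88)/2 × 1.5 = 66.6
  Sum = 646.64125 mg/L·h
IV tail: 40.88/0.106 = 385.660; AUC_iv,0→∞ = 646.64125 + 385.660 = 1032.30125 mg/L·h
Trapezoidal AUC_0→7 (intranasal spray):
  [0→1.5]: (0.00+41.00)/2 × 1.5 = 30.75
  [1.5→4.5]: (41.00+48.57)/2 × 3 = 134.355
  [4.5→6]: (48.57+43.55)/2 × 1.5 = 69.09
  [6→7]: (43.55+39.80)/2 × 1 = 41.675
  Sum = 275.87 mg/L·h
intranasal spray tail: 39.80/0.106 = 375.472; AUC_ev,0→∞ = 275.87 + 375.472 = 651.342 mg/L·h
F = (AUC_ev/D_ev)/(AUC_iv/D_iv) = (651.342/20)/(1032.30125/20) = 32.5671/51.6151 = 0.6310

F = 0.631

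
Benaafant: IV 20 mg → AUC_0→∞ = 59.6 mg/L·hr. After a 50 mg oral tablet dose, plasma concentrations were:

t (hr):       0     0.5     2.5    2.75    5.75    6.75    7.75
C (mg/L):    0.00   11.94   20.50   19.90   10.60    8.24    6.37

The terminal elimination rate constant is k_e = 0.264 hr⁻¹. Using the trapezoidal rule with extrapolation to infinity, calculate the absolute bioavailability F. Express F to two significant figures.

F = 0.85

Trapezoidal AUC_0→7.75 (oral tablet):
  [0→0.5]: (0.00+11.94)/2 × 0.5 = 2.985
  [0.5→2.5]: (11.94+20.50)/2 × 2 = 32.44
  [2.5→2.75]: (20.50+19.90)/2 × 0.25 = 5.05
  [2.75→5.75]: (19.90+10.60)/2 × 3 = 45.75
  [5.75→6.75]: (10.60+8.24)/2 × 1 = 9.42
  [6.75→7.75]: (8.24+6.37)/2 × 1 = 7.305
  Sum = 102.95 mg/L·hr
Tail: C_last/k_e = 6.37/0.264 = 24.129
AUC_0→∞ (oral tablet) = 102.95 + 24.129 = 127.079 mg/L·hr
F = (AUC_ev/D_ev)/(AUC_iv/D_iv) = (127.079/50)/(59.6/20) = 2.54158/2.98 = 0.8529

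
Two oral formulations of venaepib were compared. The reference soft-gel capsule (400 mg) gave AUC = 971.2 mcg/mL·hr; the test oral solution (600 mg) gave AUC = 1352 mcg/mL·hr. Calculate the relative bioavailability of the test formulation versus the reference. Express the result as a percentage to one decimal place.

F_rel = 92.8%

F_rel = (AUC_test/D_test) / (AUC_ref/D_ref)
      = (1352/600) / (971.2/400)
      = 2.25333 / 2.428 = 0.9281 = 92.81%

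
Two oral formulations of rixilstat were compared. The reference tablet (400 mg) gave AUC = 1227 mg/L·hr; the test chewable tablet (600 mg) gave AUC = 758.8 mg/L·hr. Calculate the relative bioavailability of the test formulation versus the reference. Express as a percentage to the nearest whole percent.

F_rel = (AUC_test/D_test) / (AUC_ref/D_ref)
      = (758.8/600) / (1227/400)
      = 1.26467 / 3.0675 = 0.4123 = 41.23%

F_rel = 41%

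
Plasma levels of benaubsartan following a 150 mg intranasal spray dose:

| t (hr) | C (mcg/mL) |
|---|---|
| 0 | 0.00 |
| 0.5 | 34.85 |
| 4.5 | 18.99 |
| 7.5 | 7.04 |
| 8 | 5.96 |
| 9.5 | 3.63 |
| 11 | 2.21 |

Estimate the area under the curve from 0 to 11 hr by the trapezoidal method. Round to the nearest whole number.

Trapezoidal AUC_0→11:
  [0→0.5]: (0.00+34.85)/2 × 0.5 = 8.7125
  [0.5→4.5]: (34.85+18.99)/2 × 4 = 107.68
  [4.5→7.5]: (18.99+7.04)/2 × 3 = 39.045
  [7.5→8]: (7.04+5.96)/2 × 0.5 = 3.25
  [8→9.5]: (5.96+3.63)/2 × 1.5 = 7.1925
  [9.5→11]: (3.63+2.21)/2 × 1.5 = 4.38
  Sum = 170.26 mcg/mL·hr

AUC = 170 mcg/mL·hr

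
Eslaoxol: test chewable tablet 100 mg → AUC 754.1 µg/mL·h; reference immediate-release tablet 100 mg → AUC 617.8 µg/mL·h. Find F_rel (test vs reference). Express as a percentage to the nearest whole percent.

F_rel = 122%

F_rel = (AUC_test/D_test) / (AUC_ref/D_ref)
      = (754.1/100) / (617.8/100)
      = 7.541 / 6.178 = 1.2206 = 122.06%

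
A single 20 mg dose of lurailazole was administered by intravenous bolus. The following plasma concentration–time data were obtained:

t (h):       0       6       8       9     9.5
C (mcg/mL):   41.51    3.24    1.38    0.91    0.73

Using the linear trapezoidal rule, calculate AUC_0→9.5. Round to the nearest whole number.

AUC = 140 mcg/mL·h

Trapezoidal AUC_0→9.5:
  [0→6]: (41.51+3.24)/2 × 6 = 134.25
  [6→8]: (3.24+1.38)/2 × 2 = 4.62
  [8→9]: (1.38+0.91)/2 × 1 = 1.145
  [9→9.5]: (0.91+0.73)/2 × 0.5 = 0.41
  Sum = 140.425 mcg/mL·h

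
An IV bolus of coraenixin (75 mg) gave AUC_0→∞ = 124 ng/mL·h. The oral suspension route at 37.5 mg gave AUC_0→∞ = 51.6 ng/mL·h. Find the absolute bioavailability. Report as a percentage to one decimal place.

F = (AUC_ev / D_ev) / (AUC_iv / D_iv)
  = (51.6/37.5) / (124/75)
  = 1.376 / 1.65333 = 0.8323
  = 83.23%

F = 83.2%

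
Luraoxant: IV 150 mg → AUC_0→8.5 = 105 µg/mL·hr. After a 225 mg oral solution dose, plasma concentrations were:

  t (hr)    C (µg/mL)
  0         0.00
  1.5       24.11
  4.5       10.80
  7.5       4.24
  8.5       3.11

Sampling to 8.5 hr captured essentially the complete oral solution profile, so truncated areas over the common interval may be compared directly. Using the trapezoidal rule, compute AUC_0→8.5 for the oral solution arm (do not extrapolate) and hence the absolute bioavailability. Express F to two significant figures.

Trapezoidal AUC_0→8.5 (oral solution):
  [0→1.5]: (0.00+24.11)/2 × 1.5 = 18.0825
  [1.5→4.5]: (24.11+10.80)/2 × 3 = 52.365
  [4.5→7.5]: (10.80+4.24)/2 × 3 = 22.56
  [7.5→8.5]: (4.24+3.11)/2 × 1 = 3.675
  Sum = 96.6825 µg/mL·hr
F = (AUC_ev/D_ev)/(AUC_iv/D_iv) = (96.6825/225)/(105/150) = 0.4297/0.7 = 0.6139

F = 0.61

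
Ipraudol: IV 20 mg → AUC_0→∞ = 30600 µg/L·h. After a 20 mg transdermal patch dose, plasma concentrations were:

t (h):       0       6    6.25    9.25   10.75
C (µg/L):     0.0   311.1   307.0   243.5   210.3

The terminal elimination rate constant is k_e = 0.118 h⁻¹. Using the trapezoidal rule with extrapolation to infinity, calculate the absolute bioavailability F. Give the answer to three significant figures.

F = 0.129

Trapezoidal AUC_0→10.75 (transdermal patch):
  [0→6]: (0.0+311.1)/2 × 6 = 933.3
  [6→6.25]: (311.1+307.0)/2 × 0.25 = 77.2625
  [6.25→9.25]: (307.0+243.5)/2 × 3 = 825.75
  [9.25→10.75]: (243.5+210.3)/2 × 1.5 = 340.35
  Sum = 2176.6625 µg/L·h
Tail: C_last/k_e = 210.3/0.118 = 1782.203
AUC_0→∞ (transdermal patch) = 2176.6625 + 1782.203 = 3958.8655 µg/L·h
F = (AUC_ev/D_ev)/(AUC_iv/D_iv) = (3958.8655/20)/(30600/20) = 197.943/1530 = 0.1294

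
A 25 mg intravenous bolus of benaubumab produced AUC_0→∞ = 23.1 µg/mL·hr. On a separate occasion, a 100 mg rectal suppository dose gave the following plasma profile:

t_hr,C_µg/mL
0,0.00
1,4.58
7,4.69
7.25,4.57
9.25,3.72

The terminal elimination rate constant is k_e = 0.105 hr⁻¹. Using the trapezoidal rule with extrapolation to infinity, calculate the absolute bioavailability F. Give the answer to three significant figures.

Trapezoidal AUC_0→9.25 (rectal suppository):
  [0→1]: (0.00+4.58)/2 × 1 = 2.29
  [1→7]: (4.58+4.69)/2 × 6 = 27.81
  [7→7.25]: (4.69+4.57)/2 × 0.25 = 1.1575
  [7.25→9.25]: (4.57+3.72)/2 × 2 = 8.29
  Sum = 39.5475 µg/mL·hr
Tail: C_last/k_e = 3.72/0.105 = 35.429
AUC_0→∞ (rectal suppository) = 39.5475 + 35.429 = 74.9765 µg/mL·hr
F = (AUC_ev/D_ev)/(AUC_iv/D_iv) = (74.9765/100)/(23.1/25) = 0.749765/0.924 = 0.8114

F = 0.811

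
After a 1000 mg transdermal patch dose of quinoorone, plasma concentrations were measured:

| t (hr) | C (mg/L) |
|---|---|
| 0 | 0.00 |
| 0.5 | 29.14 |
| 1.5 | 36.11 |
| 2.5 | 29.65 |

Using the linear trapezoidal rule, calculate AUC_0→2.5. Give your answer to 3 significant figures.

AUC = 72.8 mg/L·hr

Trapezoidal AUC_0→2.5:
  [0→0.5]: (0.00+29.14)/2 × 0.5 = 7.285
  [0.5→1.5]: (29.14+36.11)/2 × 1 = 32.625
  [1.5→2.5]: (36.11+29.65)/2 × 1 = 32.88
  Sum = 72.79 mg/L·hr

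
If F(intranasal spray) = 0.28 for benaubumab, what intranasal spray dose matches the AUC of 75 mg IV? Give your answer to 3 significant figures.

D_intranasal = 268 mg

For equal systemic exposure: F × D_ev = D_iv
D_ev = D_iv / F = 75 / 0.28 = 267.857 mg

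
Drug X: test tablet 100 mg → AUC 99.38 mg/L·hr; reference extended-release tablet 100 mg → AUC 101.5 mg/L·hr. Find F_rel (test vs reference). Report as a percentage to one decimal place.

F_rel = 97.9%

F_rel = (AUC_test/D_test) / (AUC_ref/D_ref)
      = (99.38/100) / (101.5/100)
      = 0.9938 / 1.015 = 0.9791 = 97.91%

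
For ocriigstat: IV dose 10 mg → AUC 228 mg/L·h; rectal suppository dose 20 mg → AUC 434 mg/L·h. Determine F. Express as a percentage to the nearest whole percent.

F = (AUC_ev / D_ev) / (AUC_iv / D_iv)
  = (434/20) / (228/10)
  = 21.7 / 22.8 = 0.9518
  = 95.18%

F = 95%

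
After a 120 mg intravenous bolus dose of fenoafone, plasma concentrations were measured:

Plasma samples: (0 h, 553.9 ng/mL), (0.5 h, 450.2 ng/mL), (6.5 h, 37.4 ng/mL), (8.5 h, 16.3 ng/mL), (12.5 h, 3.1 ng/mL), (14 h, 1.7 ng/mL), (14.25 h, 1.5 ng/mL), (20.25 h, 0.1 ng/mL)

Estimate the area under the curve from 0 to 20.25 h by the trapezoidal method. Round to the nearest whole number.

AUC = 1815 ng/mL·h

Trapezoidal AUC_0→20.25:
  [0→0.5]: (553.9+450.2)/2 × 0.5 = 251.025
  [0.5→6.5]: (450.2+37.4)/2 × 6 = 1462.8
  [6.5→8.5]: (37.4+16.3)/2 × 2 = 53.7
  [8.5→12.5]: (16.3+3.1)/2 × 4 = 38.8
  [12.5→14]: (3.1+1.7)/2 × 1.5 = 3.6
  [14→14.25]: (1.7+1.5)/2 × 0.25 = 0.4
  [14.25→20.25]: (1.5+0.1)/2 × 6 = 4.8
  Sum = 1815.125 ng/mL·h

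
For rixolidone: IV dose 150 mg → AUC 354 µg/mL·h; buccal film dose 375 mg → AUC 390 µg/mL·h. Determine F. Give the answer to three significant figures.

F = (AUC_ev / D_ev) / (AUC_iv / D_iv)
  = (390/375) / (354/150)
  = 1.04 / 2.36 = 0.4407

F = 0.441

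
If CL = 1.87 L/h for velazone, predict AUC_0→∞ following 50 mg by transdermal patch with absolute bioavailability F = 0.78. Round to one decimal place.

AUC_0→∞ = F × Dose / CL
        = 0.78 × 50 / 1.87 = 20.8556 mg/L·h

AUC = 20.9 mg/L·h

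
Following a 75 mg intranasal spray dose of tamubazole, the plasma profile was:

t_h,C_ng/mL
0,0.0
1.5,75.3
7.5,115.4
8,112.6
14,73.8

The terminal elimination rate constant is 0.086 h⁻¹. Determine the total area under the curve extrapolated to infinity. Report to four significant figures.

AUC = 2103 ng/mL·h

Trapezoidal AUC_0→14:
  [0→1.5]: (0.0+75.3)/2 × 1.5 = 56.475
  [1.5→7.5]: (75.3+115.4)/2 × 6 = 572.1
  [7.5→8]: (115.4+112.6)/2 × 0.5 = 57.0
  [8→14]: (112.6+73.8)/2 × 6 = 559.2
  Sum = 1244.775 ng/mL·h
Extrapolated tail: C_last / k_e = 73.8 / 0.086 = 858.140
AUC_0→∞ = 1244.775 + 858.140 = 2102.915 ng/mL·h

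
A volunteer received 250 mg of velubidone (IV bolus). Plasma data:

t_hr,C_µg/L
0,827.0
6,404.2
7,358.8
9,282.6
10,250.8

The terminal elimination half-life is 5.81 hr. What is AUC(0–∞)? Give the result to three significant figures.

Trapezoidal AUC_0→10:
  [0→6]: (827.0+404.2)/2 × 6 = 3693.6
  [6→7]: (404.2+358.8)/2 × 1 = 381.5
  [7→9]: (358.8+282.6)/2 × 2 = 641.4
  [9→10]: (282.6+250.8)/2 × 1 = 266.7
  Sum = 4983.2 µg/L·hr
k_e = ln2 / t½ = 0.693147 / 5.81 = 0.1193 hr^-1
Extrapolated tail: C_last / k_e = 250.8 / 0.1193 = 2102.263
AUC_0→∞ = 4983.2 + 2102.263 = 7085.463 µg/L·hr

AUC = 7090 µg/L·hr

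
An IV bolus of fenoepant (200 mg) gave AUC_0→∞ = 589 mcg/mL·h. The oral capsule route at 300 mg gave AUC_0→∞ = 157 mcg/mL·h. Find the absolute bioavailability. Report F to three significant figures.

F = 0.178

F = (AUC_ev / D_ev) / (AUC_iv / D_iv)
  = (157/300) / (589/200)
  = 0.523333 / 2.945 = 0.1777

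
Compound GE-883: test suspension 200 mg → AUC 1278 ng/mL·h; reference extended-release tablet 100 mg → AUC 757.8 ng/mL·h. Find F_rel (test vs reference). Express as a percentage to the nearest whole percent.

F_rel = (AUC_test/D_test) / (AUC_ref/D_ref)
      = (1278/200) / (757.8/100)
      = 6.39 / 7.578 = 0.8432 = 84.32%

F_rel = 84%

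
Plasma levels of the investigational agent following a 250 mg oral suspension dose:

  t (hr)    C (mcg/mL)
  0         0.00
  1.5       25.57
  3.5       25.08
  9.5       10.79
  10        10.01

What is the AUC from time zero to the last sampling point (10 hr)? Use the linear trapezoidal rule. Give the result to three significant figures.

AUC = 183 mcg/mL·hr

Trapezoidal AUC_0→10:
  [0→1.5]: (0.00+25.57)/2 × 1.5 = 19.1775
  [1.5→3.5]: (25.57+25.08)/2 × 2 = 50.65
  [3.5→9.5]: (25.08+10.79)/2 × 6 = 107.61
  [9.5→10]: (10.79+10.01)/2 × 0.5 = 5.2
  Sum = 182.6375 mcg/mL·hr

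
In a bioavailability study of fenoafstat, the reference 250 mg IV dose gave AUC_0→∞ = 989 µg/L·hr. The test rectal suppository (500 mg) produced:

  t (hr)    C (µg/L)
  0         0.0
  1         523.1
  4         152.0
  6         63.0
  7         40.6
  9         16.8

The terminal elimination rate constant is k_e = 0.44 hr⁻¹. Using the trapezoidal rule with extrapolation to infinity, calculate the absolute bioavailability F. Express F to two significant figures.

Trapezoidal AUC_0→9 (rectal suppository):
  [0→1]: (0.0+523.1)/2 × 1 = 261.55
  [1→4]: (523.1+152.0)/2 × 3 = 1012.65
  [4→6]: (152.0+63.0)/2 × 2 = 215.0
  [6→7]: (63.0+40.6)/2 × 1 = 51.8
  [7→9]: (40.6+16.8)/2 × 2 = 57.4
  Sum = 1598.4 µg/L·hr
Tail: C_last/k_e = 16.8/0.44 = 38.182
AUC_0→∞ (rectal suppository) = 1598.4 + 38.182 = 1636.582 µg/L·hr
F = (AUC_ev/D_ev)/(AUC_iv/D_iv) = (1636.582/500)/(989/250) = 3.273164/3.956 = 0.8274

F = 0.83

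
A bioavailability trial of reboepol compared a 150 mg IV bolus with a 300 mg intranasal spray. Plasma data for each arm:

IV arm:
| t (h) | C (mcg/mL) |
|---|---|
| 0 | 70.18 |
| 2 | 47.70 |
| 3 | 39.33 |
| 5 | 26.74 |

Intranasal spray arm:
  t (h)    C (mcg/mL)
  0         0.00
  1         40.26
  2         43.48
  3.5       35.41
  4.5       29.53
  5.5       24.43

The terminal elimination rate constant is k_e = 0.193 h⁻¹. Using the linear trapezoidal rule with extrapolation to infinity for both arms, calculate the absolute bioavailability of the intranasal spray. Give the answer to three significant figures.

F = 0.420

Trapezoidal AUC_0→5 (IV):
  [0→2]: (70.18+47.70)/2 × 2 = 117.88
  [2→3]: (47.70+39.33)/2 × 1 = 43.515
  [3→5]: (39.33+26.74)/2 × 2 = 66.07
  Sum = 227.465 mcg/mL·h
IV tail: 26.74/0.193 = 138.549; AUC_iv,0→∞ = 227.465 + 138.549 = 366.014 mcg/mL·h
Trapezoidal AUC_0→5.5 (intranasal spray):
  [0→1]: (0.00+40.26)/2 × 1 = 20.13
  [1→2]: (40.26+43.48)/2 × 1 = 41.87
  [2→3.5]: (43.48+35.41)/2 × 1.5 = 59.1675
  [3.5→4.5]: (35.41+29.53)/2 × 1 = 32.47
  [4.5→5.5]: (29.53+24.43)/2 × 1 = 26.98
  Sum = 180.6175 mcg/mL·h
intranasal spray tail: 24.43/0.193 = 126.580; AUC_ev,0→∞ = 180.6175 + 126.580 = 307.1975 mcg/mL·h
F = (AUC_ev/D_ev)/(AUC_iv/D_iv) = (307.1975/300)/(366.014/150) = 1.02399/2.44009 = 0.4197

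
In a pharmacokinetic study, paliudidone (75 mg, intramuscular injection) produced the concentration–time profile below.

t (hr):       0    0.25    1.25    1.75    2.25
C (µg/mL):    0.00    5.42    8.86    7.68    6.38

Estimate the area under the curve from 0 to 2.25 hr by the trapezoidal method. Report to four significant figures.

Trapezoidal AUC_0→2.25:
  [0→0.25]: (0.00+5.42)/2 × 0.25 = 0.6775
  [0.25→1.25]: (5.42+8.86)/2 × 1 = 7.14
  [1.25→1.75]: (8.86+7.68)/2 × 0.5 = 4.135
  [1.75→2.25]: (7.68+6.38)/2 × 0.5 = 3.515
  Sum = 15.4675 µg/mL·hr

AUC = 15.47 µg/mL·hr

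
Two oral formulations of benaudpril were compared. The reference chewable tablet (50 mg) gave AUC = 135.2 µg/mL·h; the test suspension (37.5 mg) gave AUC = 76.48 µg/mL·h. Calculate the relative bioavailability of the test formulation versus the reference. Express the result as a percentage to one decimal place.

F_rel = 75.4%

F_rel = (AUC_test/D_test) / (AUC_ref/D_ref)
      = (76.48/37.5) / (135.2/50)
      = 2.03947 / 2.704 = 0.7542 = 75.42%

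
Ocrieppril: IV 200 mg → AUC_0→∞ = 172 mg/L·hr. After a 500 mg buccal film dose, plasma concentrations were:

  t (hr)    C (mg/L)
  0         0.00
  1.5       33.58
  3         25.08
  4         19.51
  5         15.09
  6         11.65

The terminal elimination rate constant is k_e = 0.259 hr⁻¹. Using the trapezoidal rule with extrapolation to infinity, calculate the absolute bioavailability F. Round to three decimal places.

F = 0.389

Trapezoidal AUC_0→6 (buccal film):
  [0→1.5]: (0.00+33.58)/2 × 1.5 = 25.185
  [1.5→3]: (33.58+25.08)/2 × 1.5 = 43.995
  [3→4]: (25.08+19.51)/2 × 1 = 22.295
  [4→5]: (19.51+15.09)/2 × 1 = 17.3
  [5→6]: (15.09+11.65)/2 × 1 = 13.37
  Sum = 122.145 mg/L·hr
Tail: C_last/k_e = 11.65/0.259 = 44.981
AUC_0→∞ (buccal film) = 122.145 + 44.981 = 167.126 mg/L·hr
F = (AUC_ev/D_ev)/(AUC_iv/D_iv) = (167.126/500)/(172/200) = 0.334252/0.86 = 0.3887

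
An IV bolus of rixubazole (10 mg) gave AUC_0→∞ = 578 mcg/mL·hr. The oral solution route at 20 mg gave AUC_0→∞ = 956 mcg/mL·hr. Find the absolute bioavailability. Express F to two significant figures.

F = (AUC_ev / D_ev) / (AUC_iv / D_iv)
  = (956/20) / (578/10)
  = 47.8 / 57.8 = 0.8270

F = 0.83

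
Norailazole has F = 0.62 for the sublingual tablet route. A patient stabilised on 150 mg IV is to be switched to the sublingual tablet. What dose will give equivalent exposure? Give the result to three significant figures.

D_sublingual = 242 mg

For equal systemic exposure: F × D_ev = D_iv
D_ev = D_iv / F = 150 / 0.62 = 241.935 mg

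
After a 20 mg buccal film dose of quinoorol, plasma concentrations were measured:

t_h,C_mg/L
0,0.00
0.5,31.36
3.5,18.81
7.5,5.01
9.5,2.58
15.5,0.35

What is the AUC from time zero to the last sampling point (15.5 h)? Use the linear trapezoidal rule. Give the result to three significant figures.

AUC = 147 mg/L·h

Trapezoidal AUC_0→15.5:
  [0→0.5]: (0.00+31.36)/2 × 0.5 = 7.84
  [0.5→3.5]: (31.36+18.81)/2 × 3 = 75.255
  [3.5→7.5]: (18.81+5.01)/2 × 4 = 47.64
  [7.5→9.5]: (5.01+2.58)/2 × 2 = 7.59
  [9.5→15.5]: (2.58+0.35)/2 × 6 = 8.79
  Sum = 147.115 mg/L·h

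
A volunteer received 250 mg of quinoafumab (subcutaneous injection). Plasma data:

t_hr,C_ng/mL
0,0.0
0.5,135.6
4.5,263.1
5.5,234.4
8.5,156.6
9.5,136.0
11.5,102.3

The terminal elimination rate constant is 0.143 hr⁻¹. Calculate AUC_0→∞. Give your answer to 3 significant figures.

AUC = 2770 ng/mL·hr

Trapezoidal AUC_0→11.5:
  [0→0.5]: (0.0+135.6)/2 × 0.5 = 33.9
  [0.5→4.5]: (135.6+263.1)/2 × 4 = 797.4
  [4.5→5.5]: (263.1+234.4)/2 × 1 = 248.75
  [5.5→8.5]: (234.4+156.6)/2 × 3 = 586.5
  [8.5→9.5]: (156.6+136.0)/2 × 1 = 146.3
  [9.5→11.5]: (136.0+102.3)/2 × 2 = 238.3
  Sum = 2051.15 ng/mL·hr
Extrapolated tail: C_last / k_e = 102.3 / 0.143 = 715.385
AUC_0→∞ = 2051.15 + 715.385 = 2766.535 ng/mL·hr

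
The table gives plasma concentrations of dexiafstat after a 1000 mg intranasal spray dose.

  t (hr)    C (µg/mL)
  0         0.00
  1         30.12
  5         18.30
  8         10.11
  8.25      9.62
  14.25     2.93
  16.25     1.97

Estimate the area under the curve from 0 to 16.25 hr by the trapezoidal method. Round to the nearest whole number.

AUC = 200 µg/mL·hr

Trapezoidal AUC_0→16.25:
  [0→1]: (0.00+30.12)/2 × 1 = 15.06
  [1→5]: (30.12+18.30)/2 × 4 = 96.84
  [5→8]: (18.30+10.11)/2 × 3 = 42.615
  [8→8.25]: (10.11+9.62)/2 × 0.25 = 2.46625
  [8.25→14.25]: (9.62+2.93)/2 × 6 = 37.65
  [14.25→16.25]: (2.93+1.97)/2 × 2 = 4.9
  Sum = 199.53125 µg/mL·hr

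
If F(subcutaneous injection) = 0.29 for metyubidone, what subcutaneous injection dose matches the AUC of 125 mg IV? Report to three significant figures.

For equal systemic exposure: F × D_ev = D_iv
D_ev = D_iv / F = 125 / 0.29 = 431.034 mg

D_subcutaneous = 431 mg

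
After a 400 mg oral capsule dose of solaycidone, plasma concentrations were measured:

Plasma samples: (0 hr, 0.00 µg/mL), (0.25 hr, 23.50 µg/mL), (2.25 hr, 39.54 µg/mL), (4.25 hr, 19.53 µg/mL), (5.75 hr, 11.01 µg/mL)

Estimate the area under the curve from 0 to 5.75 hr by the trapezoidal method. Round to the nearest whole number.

Trapezoidal AUC_0→5.75:
  [0→0.25]: (0.00+23.50)/2 × 0.25 = 2.9375
  [0.25→2.25]: (23.50+39.54)/2 × 2 = 63.04
  [2.25→4.25]: (39.54+19.53)/2 × 2 = 59.07
  [4.25→5.75]: (19.53+11.01)/2 × 1.5 = 22.905
  Sum = 147.9525 µg/mL·hr

AUC = 148 µg/mL·hr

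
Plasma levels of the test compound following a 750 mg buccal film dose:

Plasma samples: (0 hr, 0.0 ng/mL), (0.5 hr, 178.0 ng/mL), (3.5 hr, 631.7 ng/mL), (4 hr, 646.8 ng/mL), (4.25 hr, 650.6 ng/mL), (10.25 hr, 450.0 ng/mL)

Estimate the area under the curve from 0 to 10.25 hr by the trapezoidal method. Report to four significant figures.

AUC = 5043 ng/mL·hr

Trapezoidal AUC_0→10.25:
  [0→0.5]: (0.0+178.0)/2 × 0.5 = 44.5
  [0.5→3.5]: (178.0+631.7)/2 × 3 = 1214.55
  [3.5→4]: (631.7+646.8)/2 × 0.5 = 319.625
  [4→4.25]: (646.8+650.6)/2 × 0.25 = 162.175
  [4.25→10.25]: (650.6+450.0)/2 × 6 = 3301.8
  Sum = 5042.65 ng/mL·hr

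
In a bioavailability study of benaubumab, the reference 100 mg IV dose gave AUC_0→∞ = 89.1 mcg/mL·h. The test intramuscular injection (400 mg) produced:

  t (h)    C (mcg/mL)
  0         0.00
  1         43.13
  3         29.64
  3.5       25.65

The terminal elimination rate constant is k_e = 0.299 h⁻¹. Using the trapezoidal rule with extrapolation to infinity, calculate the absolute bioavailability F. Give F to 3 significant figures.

F = 0.544

Trapezoidal AUC_0→3.5 (intramuscular injection):
  [0→1]: (0.00+43.13)/2 × 1 = 21.565
  [1→3]: (43.13+29.64)/2 × 2 = 72.77
  [3→3.5]: (29.64+25.65)/2 × 0.5 = 13.8225
  Sum = 108.1575 mcg/mL·h
Tail: C_last/k_e = 25.65/0.299 = 85.786
AUC_0→∞ (intramuscular injection) = 108.1575 + 85.786 = 193.9435 mcg/mL·h
F = (AUC_ev/D_ev)/(AUC_iv/D_iv) = (193.9435/400)/(89.1/100) = 0.48485875/0.891 = 0.5442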